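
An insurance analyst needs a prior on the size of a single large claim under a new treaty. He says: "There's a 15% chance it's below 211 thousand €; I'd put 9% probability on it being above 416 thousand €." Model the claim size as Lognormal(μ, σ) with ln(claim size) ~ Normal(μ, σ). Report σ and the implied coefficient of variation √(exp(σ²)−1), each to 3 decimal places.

σ ≈ 0.286, CV ≈ 0.291

If T ~ Lognormal(μ,σ) then ln T ~ Normal(μ,σ), so the p-quantile of ln T is μ + z_p·σ.
ln(211) = 5.352 and ln(416) = 6.031; z_{0.15} = -1.036, z_{0.91} = 1.341.
σ = (6.031 − 5.352)/(1.341 − (-1.036)) = 0.286.
μ = 5.352 − (-1.036)·0.286 = 5.648.
CV = √(exp(σ²)−1) = √(exp(0.0815)−1) = 0.291.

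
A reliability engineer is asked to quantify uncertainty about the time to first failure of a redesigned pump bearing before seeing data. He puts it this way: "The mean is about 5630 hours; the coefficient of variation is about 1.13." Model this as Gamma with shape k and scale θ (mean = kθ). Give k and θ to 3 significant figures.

k ≈ 0.783, θ ≈ 7190

For Gamma(k, scale θ): mean = kθ, variance = kθ², so CV = 1/√k.
CV = 1.13, hence k = 1/CV² = 0.783.
Then θ = mean/k = 5630/0.783 = 7190.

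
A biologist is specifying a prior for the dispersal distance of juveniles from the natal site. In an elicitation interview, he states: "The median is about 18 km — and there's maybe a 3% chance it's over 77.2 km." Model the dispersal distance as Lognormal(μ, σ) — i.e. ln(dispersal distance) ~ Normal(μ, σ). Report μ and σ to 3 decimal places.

If T ~ Lognormal(μ,σ) then ln T ~ Normal(μ,σ), so the p-quantile of ln T is μ + z_p·σ.
ln(18) = 2.89 and ln(77.2) = 4.346; z_{0.5} = 0, z_{0.97} = 1.881.
σ = (4.346 − 2.89)/(1.881 − (0)) = 0.774.
μ = 2.89 − (0)·0.774 = 2.890.

μ ≈ 2.890, σ ≈ 0.774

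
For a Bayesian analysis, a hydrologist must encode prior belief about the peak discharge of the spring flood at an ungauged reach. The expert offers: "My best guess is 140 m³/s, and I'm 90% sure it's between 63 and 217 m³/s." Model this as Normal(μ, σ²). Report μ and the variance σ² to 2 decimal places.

A symmetric 90% interval runs μ ± z·σ with z = 1.645.
Half-width = 77, so σ = 77/1.645 = 46.813 and σ² = 2191.43.
μ is the stated best guess, 140.00.

μ = 140.00, σ² = 2191.43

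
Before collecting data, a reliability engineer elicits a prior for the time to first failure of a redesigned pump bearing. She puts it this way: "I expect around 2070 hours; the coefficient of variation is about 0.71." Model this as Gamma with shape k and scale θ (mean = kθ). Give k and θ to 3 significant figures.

For Gamma(k, scale θ): mean = kθ, variance = kθ², so CV = 1/√k.
CV = 0.71, hence k = 1/CV² = 1.98.
Then θ = mean/k = 2070/1.98 = 1040.

k ≈ 1.98, θ ≈ 1040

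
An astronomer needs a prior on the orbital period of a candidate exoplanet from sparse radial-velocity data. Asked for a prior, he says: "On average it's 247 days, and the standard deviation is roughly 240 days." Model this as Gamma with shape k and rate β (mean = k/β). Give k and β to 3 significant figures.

k ≈ 1.06, β ≈ 0.00429

For Gamma(k, rate β): mean = k/β, variance = k/β², so CV = 1/√k.
CV = SD/mean = 240/247 = 0.9717, hence k = 1/CV² = 1.06.
Then β = k/mean = 1.06/247 = 0.00429.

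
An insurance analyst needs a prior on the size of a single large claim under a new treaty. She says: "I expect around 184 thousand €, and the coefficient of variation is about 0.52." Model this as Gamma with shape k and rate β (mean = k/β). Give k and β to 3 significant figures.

For Gamma(k, rate β): mean = k/β, variance = k/β², so CV = 1/√k.
CV = 0.52, hence k = 1/CV² = 3.7.
Then β = k/mean = 3.7/184 = 0.0201.

k ≈ 3.7, β ≈ 0.0201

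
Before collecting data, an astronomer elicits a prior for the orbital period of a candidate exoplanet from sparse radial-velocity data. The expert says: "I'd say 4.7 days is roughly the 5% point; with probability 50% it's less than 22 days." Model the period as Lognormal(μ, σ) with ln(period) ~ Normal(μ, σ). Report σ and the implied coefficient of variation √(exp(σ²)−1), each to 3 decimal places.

If T ~ Lognormal(μ,σ) then ln T ~ Normal(μ,σ), so the p-quantile of ln T is μ + z_p·σ.
ln(4.7) = 1.548 and ln(22) = 3.091; z_{0.05} = -1.645, z_{0.5} = 0.
σ = (3.091 − 1.548)/(0 − (-1.645)) = 0.938.
μ = 1.548 − (-1.645)·0.938 = 3.091.
CV = √(exp(σ²)−1) = √(exp(0.8805)−1) = 1.188.

σ ≈ 0.938, CV ≈ 1.188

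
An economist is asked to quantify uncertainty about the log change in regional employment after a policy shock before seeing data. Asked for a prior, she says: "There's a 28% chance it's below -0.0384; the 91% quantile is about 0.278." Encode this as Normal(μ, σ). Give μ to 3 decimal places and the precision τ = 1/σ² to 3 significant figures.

μ = 0.057, τ = 37

For Normal(μ,σ), the p-quantile is μ + z_p·σ. Here z_{0.28} = -0.5828, z_{0.91} = 1.341.
So -0.0384 = μ − 0.5828σ and 0.278 = μ + 1.341σ.
Subtracting: σ = (0.278 − -0.0384)/(1.341 − (-0.5828)) = 0.164.
Then μ = -0.0384 − (-0.5828)·0.164 = 0.057.
Precision τ = 1/σ² = 1/0.1645² = 37.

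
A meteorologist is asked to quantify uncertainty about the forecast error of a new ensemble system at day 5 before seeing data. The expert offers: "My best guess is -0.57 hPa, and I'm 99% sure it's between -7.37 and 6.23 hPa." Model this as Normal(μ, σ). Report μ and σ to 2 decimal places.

μ = -0.57, σ = 2.64

A symmetric 99% interval runs μ ± z·σ with z = 2.576.
Half-width = 6.8, so σ = 6.8/2.576 = 2.64.
μ is the stated best guess, -0.57.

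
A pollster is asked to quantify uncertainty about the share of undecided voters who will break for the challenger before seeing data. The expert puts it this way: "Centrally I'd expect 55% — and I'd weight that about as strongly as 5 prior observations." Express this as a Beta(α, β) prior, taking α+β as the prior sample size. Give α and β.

α = 2.75, β = 2.25

Under the effective-sample-size interpretation, Beta(α, β) has prior mean α/(α+β) and prior sample size α+β.
So α+β = 5 and α/(α+β) = 0.55, giving α = 0.55·5 = 2.75 and β = 5 − 2.75 = 2.25.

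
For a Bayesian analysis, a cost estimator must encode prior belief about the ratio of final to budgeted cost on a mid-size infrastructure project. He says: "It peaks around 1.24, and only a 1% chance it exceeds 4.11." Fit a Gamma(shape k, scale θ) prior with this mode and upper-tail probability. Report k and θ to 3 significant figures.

k ≈ 4.06, θ ≈ 0.405

Gamma(k,θ) with k>1 has mode (k−1)θ, so θ = 1.24/(k−1).
Need P(X < 4.11) = 0.99 with θ tied to k this way. Start at k = 2, θ = 1.24: P(X<4.11) ≈ 0.843.
Too low — raise k to concentrate. Iterating converges to k ≈ 4.06.
Then θ = 1.24/(4.06−1) ≈ 0.405.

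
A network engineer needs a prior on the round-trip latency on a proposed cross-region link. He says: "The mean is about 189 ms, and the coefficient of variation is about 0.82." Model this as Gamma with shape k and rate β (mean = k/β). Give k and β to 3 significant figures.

For Gamma(k, rate β): mean = k/β, variance = k/β², so CV = 1/√k.
CV = 0.82, hence k = 1/CV² = 1.49.
Then β = k/mean = 1.49/189 = 0.00787.

k ≈ 1.49, β ≈ 0.00787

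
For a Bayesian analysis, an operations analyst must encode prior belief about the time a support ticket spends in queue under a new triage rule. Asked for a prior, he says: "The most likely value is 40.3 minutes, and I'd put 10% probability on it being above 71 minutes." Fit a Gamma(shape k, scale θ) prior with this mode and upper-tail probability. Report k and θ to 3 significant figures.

Gamma(k,θ) with k>1 has mode (k−1)θ, so θ = 40.3/(k−1).
Need P(X < 71) = 0.9 with θ tied to k this way. Start at k = 2, θ = 40.3: P(X<71) ≈ 0.526.
Too low — raise k to concentrate. Iterating converges to k ≈ 6.92.
Then θ = 40.3/(6.92−1) ≈ 6.8.

k ≈ 6.92, θ ≈ 6.8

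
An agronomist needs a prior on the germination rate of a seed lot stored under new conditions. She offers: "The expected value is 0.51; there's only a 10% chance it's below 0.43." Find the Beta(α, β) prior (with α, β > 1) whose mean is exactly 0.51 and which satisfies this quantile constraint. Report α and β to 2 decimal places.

α ≈ 32.59, β ≈ 31.32

With mean 0.51 fixed, write α = 0.51s, β = 0.49s where s = α+β.
Need P(θ < 0.43) = 0.1 under Beta(0.51s, 0.49s). Normal approximation: (q−m)/√(m(1−m)/s) ≈ z_{0.1} = -1.28, so s ≈ 0.51·0.49·(-1.28)²/(0.43−0.51)² = 64.1.
At s = 64.1: P(θ<0.43) ≈ 0.100. Adjusting to match 0.1 gives s ≈ 63.91.
So α = 0.51·63.91 ≈ 32.59, β = 0.49·63.91 ≈ 31.32.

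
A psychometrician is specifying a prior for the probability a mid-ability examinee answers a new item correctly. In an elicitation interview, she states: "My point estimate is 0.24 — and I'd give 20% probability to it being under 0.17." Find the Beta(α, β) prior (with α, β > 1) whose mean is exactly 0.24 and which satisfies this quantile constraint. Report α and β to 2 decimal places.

α ≈ 6.56, β ≈ 20.77

With mean 0.24 fixed, write α = 0.24s, β = 0.76s where s = α+β.
Need P(θ < 0.17) = 0.2 under Beta(0.24s, 0.76s). Normal approximation: (q−m)/√(m(1−m)/s) ≈ z_{0.2} = -0.842, so s ≈ 0.24·0.76·(-0.842)²/(0.17−0.24)² = 26.4.
At s = 26.4: P(θ<0.17) ≈ 0.205. Adjusting to match 0.2 gives s ≈ 27.33.
So α = 0.24·27.33 ≈ 6.56, β = 0.76·27.33 ≈ 20.77.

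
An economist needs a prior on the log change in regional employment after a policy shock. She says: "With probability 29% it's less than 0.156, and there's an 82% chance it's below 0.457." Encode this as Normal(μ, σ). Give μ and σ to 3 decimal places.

For Normal(μ,σ), the p-quantile is μ + z_p·σ. Here z_{0.29} = -0.5534, z_{0.82} = 0.9154.
So 0.156 = μ − 0.5534σ and 0.457 = μ + 0.9154σ.
Subtracting: σ = (0.457 − 0.156)/(0.9154 − (-0.5534)) = 0.205.
Then μ = 0.156 − (-0.5534)·0.205 = 0.269.

μ = 0.269, σ = 0.205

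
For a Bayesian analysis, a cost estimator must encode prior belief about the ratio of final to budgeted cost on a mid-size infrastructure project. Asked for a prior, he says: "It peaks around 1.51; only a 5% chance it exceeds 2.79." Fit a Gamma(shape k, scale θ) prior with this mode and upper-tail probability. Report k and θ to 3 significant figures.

Gamma(k,θ) with k>1 has mode (k−1)θ, so θ = 1.51/(k−1).
Need P(X < 2.79) = 0.95 with θ tied to k this way. Start at k = 2, θ = 1.51: P(X<2.79) ≈ 0.551.
Too low — raise k to concentrate. Iterating converges to k ≈ 8.39.
Then θ = 1.51/(8.39−1) ≈ 0.204.

k ≈ 8.39, θ ≈ 0.204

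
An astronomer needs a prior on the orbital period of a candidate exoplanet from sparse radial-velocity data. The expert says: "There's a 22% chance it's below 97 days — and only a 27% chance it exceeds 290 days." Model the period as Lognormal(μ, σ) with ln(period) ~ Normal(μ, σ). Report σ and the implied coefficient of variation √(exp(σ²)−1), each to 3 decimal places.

If T ~ Lognormal(μ,σ) then ln T ~ Normal(μ,σ), so the p-quantile of ln T is μ + z_p·σ.
ln(97) = 4.575 and ln(290) = 5.67; z_{0.22} = -0.7722, z_{0.73} = 0.6128.
σ = (5.67 − 4.575)/(0.6128 − (-0.7722)) = 0.791.
μ = 4.575 − (-0.7722)·0.791 = 5.185.
CV = √(exp(σ²)−1) = √(exp(0.6253)−1) = 0.932.

σ ≈ 0.791, CV ≈ 0.932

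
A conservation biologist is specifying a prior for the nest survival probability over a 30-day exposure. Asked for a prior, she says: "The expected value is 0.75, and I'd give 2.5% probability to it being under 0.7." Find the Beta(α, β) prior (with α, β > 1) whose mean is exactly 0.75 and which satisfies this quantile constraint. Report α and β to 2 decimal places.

With mean 0.75 fixed, write α = 0.75s, β = 0.25s where s = α+β.
Need P(θ < 0.7) = 0.025 under Beta(0.75s, 0.25s). Normal approximation: (q−m)/√(m(1−m)/s) ≈ z_{0.025} = -1.96, so s ≈ 0.75·0.25·(-1.96)²/(0.7−0.75)² = 288.1.
At s = 288.1: P(θ<0.7) ≈ 0.028. Adjusting to match 0.025 gives s ≈ 305.20.
So α = 0.75·305.20 ≈ 228.90, β = 0.25·305.20 ≈ 76.30.

α ≈ 228.90, β ≈ 76.30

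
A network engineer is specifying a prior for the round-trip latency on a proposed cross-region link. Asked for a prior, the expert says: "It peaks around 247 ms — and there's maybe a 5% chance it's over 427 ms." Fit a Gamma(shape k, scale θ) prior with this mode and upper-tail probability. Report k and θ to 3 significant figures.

k ≈ 10.3, θ ≈ 26.5

Gamma(k,θ) with k>1 has mode (k−1)θ, so θ = 247/(k−1).
Need P(X < 427) = 0.95 with θ tied to k this way. Start at k = 2, θ = 247: P(X<427) ≈ 0.516.
Too low — raise k to concentrate. Iterating converges to k ≈ 10.3.
Then θ = 247/(10.3−1) ≈ 26.5.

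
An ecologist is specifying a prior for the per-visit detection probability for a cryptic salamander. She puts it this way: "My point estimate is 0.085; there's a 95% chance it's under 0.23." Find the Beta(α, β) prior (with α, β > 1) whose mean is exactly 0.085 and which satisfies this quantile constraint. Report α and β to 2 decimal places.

α ≈ 1.17, β ≈ 12.64

With mean 0.085 fixed, write α = 0.085s, β = 0.915s where s = α+β.
Need P(θ < 0.23) = 0.95 under Beta(0.085s, 0.915s). Normal approximation: (q−m)/√(m(1−m)/s) ≈ z_{0.95} = 1.64, so s ≈ 0.085·0.915·(1.64)²/(0.23−0.085)² = 10.0.
At s = 10.0: P(θ<0.23) ≈ 0.930. Adjusting to match 0.95 gives s ≈ 13.81.
So α = 0.085·13.81 ≈ 1.17, β = 0.915·13.81 ≈ 12.64.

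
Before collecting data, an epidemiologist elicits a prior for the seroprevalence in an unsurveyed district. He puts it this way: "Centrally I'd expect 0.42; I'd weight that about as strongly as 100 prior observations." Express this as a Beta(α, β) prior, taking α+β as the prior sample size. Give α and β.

α = 42, β = 58

Under the effective-sample-size interpretation, Beta(α, β) has prior mean α/(α+β) and prior sample size α+β.
So α+β = 100 and α/(α+β) = 0.42, giving α = 0.42·100 = 42 and β = 100 − 42 = 58.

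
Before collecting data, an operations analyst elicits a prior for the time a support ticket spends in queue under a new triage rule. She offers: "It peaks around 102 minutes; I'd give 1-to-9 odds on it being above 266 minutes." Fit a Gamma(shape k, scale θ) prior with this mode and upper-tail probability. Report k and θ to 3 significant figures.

Gamma(k,θ) with k>1 has mode (k−1)θ, so θ = 102/(k−1).
Need P(X < 266) = 0.9 with θ tied to k this way. Start at k = 2, θ = 102: P(X<266) ≈ 0.734.
Too low — raise k to concentrate. Iterating converges to k ≈ 3.09.
Then θ = 102/(3.09−1) ≈ 48.9.

k ≈ 3.09, θ ≈ 48.9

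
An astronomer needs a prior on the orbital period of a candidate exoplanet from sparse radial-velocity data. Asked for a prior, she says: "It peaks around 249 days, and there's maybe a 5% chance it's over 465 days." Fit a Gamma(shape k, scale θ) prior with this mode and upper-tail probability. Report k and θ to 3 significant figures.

Gamma(k,θ) with k>1 has mode (k−1)θ, so θ = 249/(k−1).
Need P(X < 465) = 0.95 with θ tied to k this way. Start at k = 2, θ = 249: P(X<465) ≈ 0.557.
Too low — raise k to concentrate. Iterating converges to k ≈ 8.13.
Then θ = 249/(8.13−1) ≈ 34.9.

k ≈ 8.13, θ ≈ 34.9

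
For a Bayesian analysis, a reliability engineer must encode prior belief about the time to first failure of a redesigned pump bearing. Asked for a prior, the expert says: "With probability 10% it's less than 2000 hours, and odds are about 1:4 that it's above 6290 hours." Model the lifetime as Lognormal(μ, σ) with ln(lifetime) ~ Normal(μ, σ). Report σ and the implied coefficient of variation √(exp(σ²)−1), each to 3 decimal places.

σ ≈ 0.540, CV ≈ 0.581

If T ~ Lognormal(μ,σ) then ln T ~ Normal(μ,σ), so the p-quantile of ln T is μ + z_p·σ.
ln(2000) = 7.601 and ln(6290) = 8.747; z_{0.1} = -1.282, z_{0.8} = 0.8416.
σ = (8.747 − 7.601)/(0.8416 − (-1.282)) = 0.540.
μ = 7.601 − (-1.282)·0.540 = 8.293.
CV = √(exp(σ²)−1) = √(exp(0.2912)−1) = 0.581.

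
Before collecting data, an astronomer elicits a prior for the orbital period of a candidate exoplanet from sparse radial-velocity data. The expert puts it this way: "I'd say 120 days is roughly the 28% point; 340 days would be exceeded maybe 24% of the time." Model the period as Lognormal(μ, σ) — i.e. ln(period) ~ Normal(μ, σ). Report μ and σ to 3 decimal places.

If T ~ Lognormal(μ,σ) then ln T ~ Normal(μ,σ), so the p-quantile of ln T is μ + z_p·σ.
ln(120) = 4.787 and ln(340) = 5.829; z_{0.28} = -0.5828, z_{0.76} = 0.7063.
σ = (5.829 − 4.787)/(0.7063 − (-0.5828)) = 0.808.
μ = 4.787 − (-0.5828)·0.808 = 5.258.

μ ≈ 5.258, σ ≈ 0.808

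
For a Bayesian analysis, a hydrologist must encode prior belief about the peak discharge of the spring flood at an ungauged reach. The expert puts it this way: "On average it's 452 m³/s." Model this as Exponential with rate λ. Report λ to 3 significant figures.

λ ≈ 0.00221

Exponential mean = 1/λ, so λ = 1/452.0 = 0.00221.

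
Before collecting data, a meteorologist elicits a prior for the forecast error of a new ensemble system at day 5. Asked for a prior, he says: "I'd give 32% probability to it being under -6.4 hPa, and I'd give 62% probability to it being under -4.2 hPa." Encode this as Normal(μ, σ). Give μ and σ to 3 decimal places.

μ = -5.069, σ = 2.845

The p-quantile of Normal(μ,σ) is μ + z_p·σ, with z_{0.32} = -0.4677 and z_{0.62} = 0.3055.
Eliminate σ: μ = (z₂·x₁ − z₁·x₂)/(z₂ − z₁) = (0.3055·-6.4 − (-0.4677)·-4.2)/0.7732 = -5.069.
Then σ = (x₂ − x₁)/(z₂ − z₁) = (-4.2 − -6.4)/0.7732 = 2.845.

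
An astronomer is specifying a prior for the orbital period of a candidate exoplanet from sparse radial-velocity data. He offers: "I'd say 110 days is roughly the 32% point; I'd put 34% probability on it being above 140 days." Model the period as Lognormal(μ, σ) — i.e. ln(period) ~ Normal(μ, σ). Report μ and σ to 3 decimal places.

If T ~ Lognormal(μ,σ) then ln T ~ Normal(μ,σ), so the p-quantile of ln T is μ + z_p·σ.
ln(110) = 4.7 and ln(140) = 4.942; z_{0.32} = -0.4677, z_{0.66} = 0.4125.
σ = (4.942 − 4.7)/(0.4125 − (-0.4677)) = 0.274.
μ = 4.7 − (-0.4677)·0.274 = 4.829.

μ ≈ 4.829, σ ≈ 0.274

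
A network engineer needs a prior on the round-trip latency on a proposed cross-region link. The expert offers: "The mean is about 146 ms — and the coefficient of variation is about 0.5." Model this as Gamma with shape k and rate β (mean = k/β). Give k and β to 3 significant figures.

k ≈ 4, β ≈ 0.0274

For Gamma(k, rate β): mean = k/β, variance = k/β², so CV = 1/√k.
CV = 0.5, hence k = 1/CV² = 4.
Then β = k/mean = 4/146 = 0.0274.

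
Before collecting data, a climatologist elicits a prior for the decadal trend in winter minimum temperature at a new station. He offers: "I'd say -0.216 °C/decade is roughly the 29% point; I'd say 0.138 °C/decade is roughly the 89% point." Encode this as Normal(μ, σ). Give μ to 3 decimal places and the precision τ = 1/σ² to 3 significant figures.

μ = -0.106, τ = 25.3

The p-quantile of Normal(μ,σ) is μ + z_p·σ, with z_{0.29} = -0.5534 and z_{0.89} = 1.227.
Eliminate σ: μ = (z₂·x₁ − z₁·x₂)/(z₂ − z₁) = (1.227·-0.216 − (-0.5534)·0.138)/1.78 = -0.106.
Then σ = (x₂ − x₁)/(z₂ − z₁) = (0.138 − -0.216)/1.78 = 0.199.
Precision τ = 1/σ² = 1/0.1989² = 25.3.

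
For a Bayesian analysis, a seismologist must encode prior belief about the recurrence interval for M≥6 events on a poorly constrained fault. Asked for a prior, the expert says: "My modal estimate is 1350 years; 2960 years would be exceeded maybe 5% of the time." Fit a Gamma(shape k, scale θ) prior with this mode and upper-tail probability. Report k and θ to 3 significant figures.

Gamma(k,θ) with k>1 has mode (k−1)θ, so θ = 1350/(k−1).
Need P(X < 2960) = 0.95 with θ tied to k this way. Start at k = 2, θ = 1350: P(X<2960) ≈ 0.644.
Too low — raise k to concentrate. Iterating converges to k ≈ 5.47.
Then θ = 1350/(5.47−1) ≈ 302.

k ≈ 5.47, θ ≈ 302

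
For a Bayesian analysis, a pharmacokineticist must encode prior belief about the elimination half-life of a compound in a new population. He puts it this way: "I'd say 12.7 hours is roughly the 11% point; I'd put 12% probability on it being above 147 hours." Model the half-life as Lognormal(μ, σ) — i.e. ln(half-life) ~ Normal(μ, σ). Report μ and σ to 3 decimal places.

If T ~ Lognormal(μ,σ) then ln T ~ Normal(μ,σ), so the p-quantile of ln T is μ + z_p·σ.
ln(12.7) = 2.542 and ln(147) = 4.99; z_{0.11} = -1.227, z_{0.88} = 1.175.
σ = (4.99 − 2.542)/(1.175 − (-1.227)) = 1.020.
μ = 2.542 − (-1.227)·1.020 = 3.792.

μ ≈ 3.792, σ ≈ 1.020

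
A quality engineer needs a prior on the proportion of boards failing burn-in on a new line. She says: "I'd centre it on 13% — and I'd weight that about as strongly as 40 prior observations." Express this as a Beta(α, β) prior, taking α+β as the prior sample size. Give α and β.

α = 5.2, β = 34.8

Under the effective-sample-size interpretation, Beta(α, β) has prior mean α/(α+β) and prior sample size α+β.
So α+β = 40 and α/(α+β) = 0.13, giving α = 0.13·40 = 5.2 and β = 40 − 5.2 = 34.8.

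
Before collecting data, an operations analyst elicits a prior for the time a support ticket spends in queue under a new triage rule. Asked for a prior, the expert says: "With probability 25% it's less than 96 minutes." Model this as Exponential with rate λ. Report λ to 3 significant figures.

λ ≈ 0.003

P(T < 96.0) = 1 − e^(−λ·96.0) = 0.25, so λ = −ln(1−0.25)/96.0 = −ln(0.75)/96.0 = 0.003.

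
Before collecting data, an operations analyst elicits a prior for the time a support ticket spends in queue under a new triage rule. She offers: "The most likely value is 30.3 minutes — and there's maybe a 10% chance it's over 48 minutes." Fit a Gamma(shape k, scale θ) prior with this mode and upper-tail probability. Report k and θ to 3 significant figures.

k ≈ 9.86, θ ≈ 3.42

Gamma(k,θ) with k>1 has mode (k−1)θ, so θ = 30.3/(k−1).
Need P(X < 48) = 0.9 with θ tied to k this way. Start at k = 2, θ = 30.3: P(X<48) ≈ 0.470.
Too low — raise k to concentrate. Iterating converges to k ≈ 9.86.
Then θ = 30.3/(9.86−1) ≈ 3.42.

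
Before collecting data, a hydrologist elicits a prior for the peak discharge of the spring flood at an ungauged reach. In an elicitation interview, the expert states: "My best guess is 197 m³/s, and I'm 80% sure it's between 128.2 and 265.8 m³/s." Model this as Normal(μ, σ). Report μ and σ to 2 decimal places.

μ = 197.00, σ = 53.68

A symmetric 80% interval runs μ ± z·σ with z = 1.282.
Half-width = 68.8, so σ = 68.8/1.282 = 53.68.
μ is the stated best guess, 197.00.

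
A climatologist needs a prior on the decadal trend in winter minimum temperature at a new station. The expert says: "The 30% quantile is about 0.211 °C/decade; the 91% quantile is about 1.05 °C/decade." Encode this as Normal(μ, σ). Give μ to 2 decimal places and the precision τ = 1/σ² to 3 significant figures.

μ = 0.45, τ = 4.94

For Normal(μ,σ), the p-quantile is μ + z_p·σ. Here z_{0.3} = -0.5244, z_{0.91} = 1.341.
So 0.211 = μ − 0.5244σ and 1.05 = μ + 1.341σ.
Subtracting: σ = (1.05 − 0.211)/(1.341 − (-0.5244)) = 0.45.
Then μ = 0.211 − (-0.5244)·0.45 = 0.45.
Precision τ = 1/σ² = 1/0.4498² = 4.94.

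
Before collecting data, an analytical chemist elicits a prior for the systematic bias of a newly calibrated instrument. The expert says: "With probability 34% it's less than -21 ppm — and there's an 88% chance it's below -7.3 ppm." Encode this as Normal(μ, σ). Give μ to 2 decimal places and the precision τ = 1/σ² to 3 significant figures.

For Normal(μ,σ), the p-quantile is μ + z_p·σ. Here z_{0.34} = -0.4125, z_{0.88} = 1.175.
So -21 = μ − 0.4125σ and -7.3 = μ + 1.175σ.
Subtracting: σ = (-7.3 − -21)/(1.175 − (-0.4125)) = 8.63.
Then μ = -21 − (-0.4125)·8.63 = -17.44.
Precision τ = 1/σ² = 1/8.63² = 0.0134.

μ = -17.44, τ = 0.0134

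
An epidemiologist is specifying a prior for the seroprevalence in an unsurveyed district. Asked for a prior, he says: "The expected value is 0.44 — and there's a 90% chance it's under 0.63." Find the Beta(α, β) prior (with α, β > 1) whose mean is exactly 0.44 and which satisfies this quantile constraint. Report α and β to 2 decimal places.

With mean 0.44 fixed, write α = 0.44s, β = 0.56s where s = α+β.
Need P(θ < 0.63) = 0.9 under Beta(0.44s, 0.56s). Normal approximation: (q−m)/√(m(1−m)/s) ≈ z_{0.9} = 1.28, so s ≈ 0.44·0.56·(1.28)²/(0.63−0.44)² = 11.2.
At s = 11.2: P(θ<0.63) ≈ 0.901. Adjusting to match 0.9 gives s ≈ 11.15.
So α = 0.44·11.15 ≈ 4.90, β = 0.56·11.15 ≈ 6.24.

α ≈ 4.90, β ≈ 6.24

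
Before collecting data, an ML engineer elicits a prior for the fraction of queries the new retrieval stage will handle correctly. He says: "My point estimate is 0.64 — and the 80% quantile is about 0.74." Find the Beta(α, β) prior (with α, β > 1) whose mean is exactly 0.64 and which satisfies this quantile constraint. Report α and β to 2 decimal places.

α ≈ 10.77, β ≈ 6.06

With mean 0.64 fixed, write α = 0.64s, β = 0.36s where s = α+β.
Need P(θ < 0.74) = 0.8 under Beta(0.64s, 0.36s). Normal approximation: (q−m)/√(m(1−m)/s) ≈ z_{0.8} = 0.842, so s ≈ 0.64·0.36·(0.842)²/(0.74−0.64)² = 16.3.
At s = 16.3: P(θ<0.74) ≈ 0.796. Adjusting to match 0.8 gives s ≈ 16.82.
So α = 0.64·16.82 ≈ 10.77, β = 0.36·16.82 ≈ 6.06.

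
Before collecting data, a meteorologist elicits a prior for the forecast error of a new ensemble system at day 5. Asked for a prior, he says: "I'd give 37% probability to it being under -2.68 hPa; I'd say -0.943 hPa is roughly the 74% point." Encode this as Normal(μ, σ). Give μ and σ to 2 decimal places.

The p-quantile of Normal(μ,σ) is μ + z_p·σ, with z_{0.37} = -0.3319 and z_{0.74} = 0.6433.
Eliminate σ: μ = (z₂·x₁ − z₁·x₂)/(z₂ − z₁) = (0.6433·-2.68 − (-0.3319)·-0.943)/0.9752 = -2.09.
Then σ = (x₂ − x₁)/(z₂ − z₁) = (-0.943 − -2.68)/0.9752 = 1.78.

μ = -2.09, σ = 1.78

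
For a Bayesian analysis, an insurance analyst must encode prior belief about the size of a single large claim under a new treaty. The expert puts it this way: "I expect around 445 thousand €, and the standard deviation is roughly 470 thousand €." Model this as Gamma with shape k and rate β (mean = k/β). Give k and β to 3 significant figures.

k ≈ 0.896, β ≈ 0.00201

For Gamma(k, rate β): mean = k/β, variance = k/β², so CV = 1/√k.
CV = SD/mean = 470/445 = 1.056, hence k = 1/CV² = 0.896.
Then β = k/mean = 0.896/445 = 0.00201.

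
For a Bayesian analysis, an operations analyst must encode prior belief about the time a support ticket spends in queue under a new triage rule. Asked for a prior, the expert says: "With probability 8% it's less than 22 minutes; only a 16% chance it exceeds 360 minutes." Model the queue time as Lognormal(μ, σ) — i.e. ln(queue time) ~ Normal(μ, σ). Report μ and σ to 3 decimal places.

μ ≈ 4.728, σ ≈ 1.165

If T ~ Lognormal(μ,σ) then ln T ~ Normal(μ,σ), so the p-quantile of ln T is μ + z_p·σ.
ln(22) = 3.091 and ln(360) = 5.886; z_{0.08} = -1.405, z_{0.84} = 0.9945.
σ = (5.886 − 3.091)/(0.9945 − (-1.405)) = 1.165.
μ = 3.091 − (-1.405)·1.165 = 4.728.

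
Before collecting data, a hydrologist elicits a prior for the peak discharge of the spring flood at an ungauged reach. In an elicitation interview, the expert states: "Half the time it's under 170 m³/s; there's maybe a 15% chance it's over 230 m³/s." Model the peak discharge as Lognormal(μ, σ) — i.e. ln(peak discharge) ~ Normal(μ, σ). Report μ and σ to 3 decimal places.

If T ~ Lognormal(μ,σ) then ln T ~ Normal(μ,σ), so the p-quantile of ln T is μ + z_p·σ.
ln(170) = 5.136 and ln(230) = 5.438; z_{0.5} = 0, z_{0.85} = 1.036.
σ = (5.438 − 5.136)/(1.036 − (0)) = 0.292.
μ = 5.136 − (0)·0.292 = 5.136.

μ ≈ 5.136, σ ≈ 0.292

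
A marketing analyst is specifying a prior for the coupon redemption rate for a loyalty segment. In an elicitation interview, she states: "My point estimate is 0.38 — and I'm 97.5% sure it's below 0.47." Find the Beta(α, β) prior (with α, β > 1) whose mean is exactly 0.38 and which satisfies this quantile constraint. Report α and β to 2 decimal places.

α ≈ 43.82, β ≈ 71.50

With mean 0.38 fixed, write α = 0.38s, β = 0.62s where s = α+β.
Need P(θ < 0.47) = 0.975 under Beta(0.38s, 0.62s). Normal approximation: (q−m)/√(m(1−m)/s) ≈ z_{0.975} = 1.96, so s ≈ 0.38·0.62·(1.96)²/(0.47−0.38)² = 111.7.
At s = 111.7: P(θ<0.47) ≈ 0.973. Adjusting to match 0.975 gives s ≈ 115.32.
So α = 0.38·115.32 ≈ 43.82, β = 0.62·115.32 ≈ 71.50.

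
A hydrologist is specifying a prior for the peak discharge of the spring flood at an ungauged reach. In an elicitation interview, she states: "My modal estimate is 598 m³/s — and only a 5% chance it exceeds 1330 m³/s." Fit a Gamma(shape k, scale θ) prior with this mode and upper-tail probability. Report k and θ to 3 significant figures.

Gamma(k,θ) with k>1 has mode (k−1)θ, so θ = 598/(k−1).
Need P(X < 1330) = 0.95 with θ tied to k this way. Start at k = 2, θ = 598: P(X<1330) ≈ 0.651.
Too low — raise k to concentrate. Iterating converges to k ≈ 5.3.
Then θ = 598/(5.3−1) ≈ 139.

k ≈ 5.3, θ ≈ 139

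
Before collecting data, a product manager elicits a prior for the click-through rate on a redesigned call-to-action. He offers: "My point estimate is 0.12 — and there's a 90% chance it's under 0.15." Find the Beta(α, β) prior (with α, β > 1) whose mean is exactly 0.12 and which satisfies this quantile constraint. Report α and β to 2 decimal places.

α ≈ 24.19, β ≈ 177.42

With mean 0.12 fixed, write α = 0.12s, β = 0.88s where s = α+β.
Need P(θ < 0.15) = 0.9 under Beta(0.12s, 0.88s). Normal approximation: (q−m)/√(m(1−m)/s) ≈ z_{0.9} = 1.28, so s ≈ 0.12·0.88·(1.28)²/(0.15−0.12)² = 192.7.
At s = 192.7: P(θ<0.15) ≈ 0.895. Adjusting to match 0.9 gives s ≈ 201.62.
So α = 0.12·201.62 ≈ 24.19, β = 0.88·201.62 ≈ 177.42.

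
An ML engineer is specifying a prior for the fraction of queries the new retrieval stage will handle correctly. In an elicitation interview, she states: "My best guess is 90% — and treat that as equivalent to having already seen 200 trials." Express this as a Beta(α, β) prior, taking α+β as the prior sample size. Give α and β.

Under the effective-sample-size interpretation, Beta(α, β) has prior mean α/(α+β) and prior sample size α+β.
So α+β = 200 and α/(α+β) = 0.9, giving α = 0.9·200 = 180 and β = 200 − 180 = 20.

α = 180, β = 20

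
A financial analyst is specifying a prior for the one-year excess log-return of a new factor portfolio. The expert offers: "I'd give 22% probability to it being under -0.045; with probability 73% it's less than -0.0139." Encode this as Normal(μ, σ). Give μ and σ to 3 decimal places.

For Normal(μ,σ), the p-quantile is μ + z_p·σ. Here z_{0.22} = -0.7722, z_{0.73} = 0.6128.
So -0.045 = μ − 0.7722σ and -0.0139 = μ + 0.6128σ.
Subtracting: σ = (-0.0139 − -0.045)/(0.6128 − (-0.7722)) = 0.022.
Then μ = -0.045 − (-0.7722)·0.022 = -0.028.

μ = -0.028, σ = 0.022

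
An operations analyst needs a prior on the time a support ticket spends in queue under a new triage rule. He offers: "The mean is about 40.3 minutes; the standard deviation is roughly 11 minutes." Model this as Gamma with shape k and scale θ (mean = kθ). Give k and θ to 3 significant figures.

k ≈ 13.4, θ ≈ 3

For Gamma(k, scale θ): mean = kθ, variance = kθ², so CV = 1/√k.
CV = SD/mean = 11/40.3 = 0.273, hence k = 1/CV² = 13.4.
Then θ = mean/k = 40.3/13.4 = 3.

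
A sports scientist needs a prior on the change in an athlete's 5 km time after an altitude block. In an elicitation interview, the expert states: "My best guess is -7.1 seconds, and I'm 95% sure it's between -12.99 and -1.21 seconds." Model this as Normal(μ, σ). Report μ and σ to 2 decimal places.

A symmetric 95% interval runs μ ± z·σ with z = 1.96.
Half-width = 5.89, so σ = 5.89/1.96 = 3.01.
μ is the stated best guess, -7.10.

μ = -7.10, σ = 3.01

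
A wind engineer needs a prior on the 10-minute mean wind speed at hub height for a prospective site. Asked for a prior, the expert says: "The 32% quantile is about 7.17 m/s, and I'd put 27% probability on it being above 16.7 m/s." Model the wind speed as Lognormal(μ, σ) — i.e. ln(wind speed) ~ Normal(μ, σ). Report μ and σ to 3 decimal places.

μ ≈ 2.336, σ ≈ 0.783

If T ~ Lognormal(μ,σ) then ln T ~ Normal(μ,σ), so the p-quantile of ln T is μ + z_p·σ.
ln(7.17) = 1.97 and ln(16.7) = 2.815; z_{0.32} = -0.4677, z_{0.73} = 0.6128.
σ = (2.815 − 1.97)/(0.6128 − (-0.4677)) = 0.783.
μ = 1.97 − (-0.4677)·0.783 = 2.336.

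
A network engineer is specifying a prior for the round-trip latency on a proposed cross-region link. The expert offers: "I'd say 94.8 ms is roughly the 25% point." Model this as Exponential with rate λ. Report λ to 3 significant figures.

λ ≈ 0.00303

P(T < 94.8) = 1 − e^(−λ·94.8) = 0.25, so λ = −ln(1−0.25)/94.8 = −ln(0.75)/94.8 = 0.00303.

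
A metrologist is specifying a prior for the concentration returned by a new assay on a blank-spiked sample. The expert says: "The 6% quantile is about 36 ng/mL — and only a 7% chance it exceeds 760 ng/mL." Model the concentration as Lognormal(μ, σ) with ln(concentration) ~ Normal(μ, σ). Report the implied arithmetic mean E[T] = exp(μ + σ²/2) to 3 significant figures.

E[T] ≈ 286 ng/mL

If T ~ Lognormal(μ,σ) then ln T ~ Normal(μ,σ), so the p-quantile of ln T is μ + z_p·σ.
ln(36) = 3.584 and ln(760) = 6.633; z_{0.06} = -1.555, z_{0.93} = 1.476.
σ = (6.633 − 3.584)/(1.476 − (-1.555)) = 1.006.
μ = 3.584 − (-1.555)·1.006 = 5.148.
E[T] = exp(μ + σ²/2) = exp(5.148 + 0.5064) = 286 ng/mL.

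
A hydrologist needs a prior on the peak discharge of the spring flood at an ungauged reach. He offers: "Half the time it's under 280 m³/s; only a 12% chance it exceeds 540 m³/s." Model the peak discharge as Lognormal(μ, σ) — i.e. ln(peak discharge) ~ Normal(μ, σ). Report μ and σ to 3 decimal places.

If T ~ Lognormal(μ,σ) then ln T ~ Normal(μ,σ), so the p-quantile of ln T is μ + z_p·σ.
ln(280) = 5.635 and ln(540) = 6.292; z_{0.5} = 0, z_{0.88} = 1.175.
σ = (6.292 − 5.635)/(1.175 − (0)) = 0.559.
μ = 5.635 − (0)·0.559 = 5.635.

μ ≈ 5.635, σ ≈ 0.559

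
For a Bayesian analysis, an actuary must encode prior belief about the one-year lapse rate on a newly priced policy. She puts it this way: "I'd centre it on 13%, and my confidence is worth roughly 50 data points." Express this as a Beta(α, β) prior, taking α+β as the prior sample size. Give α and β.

Under the effective-sample-size interpretation, Beta(α, β) has prior mean α/(α+β) and prior sample size α+β.
So α+β = 50 and α/(α+β) = 0.13, giving α = 0.13·50 = 6.5 and β = 50 − 6.5 = 43.5.

α = 6.5, β = 43.5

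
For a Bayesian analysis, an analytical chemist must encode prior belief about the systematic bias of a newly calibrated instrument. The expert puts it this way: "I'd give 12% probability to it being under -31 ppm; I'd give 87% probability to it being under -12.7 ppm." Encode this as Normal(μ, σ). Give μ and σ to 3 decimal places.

The p-quantile of Normal(μ,σ) is μ + z_p·σ, with z_{0.12} = -1.175 and z_{0.87} = 1.126.
Eliminate σ: μ = (z₂·x₁ − z₁·x₂)/(z₂ − z₁) = (1.126·-31 − (-1.175)·-12.7)/2.301 = -21.657.
Then σ = (x₂ − x₁)/(z₂ − z₁) = (-12.7 − -31)/2.301 = 7.952.

μ = -21.657, σ = 7.952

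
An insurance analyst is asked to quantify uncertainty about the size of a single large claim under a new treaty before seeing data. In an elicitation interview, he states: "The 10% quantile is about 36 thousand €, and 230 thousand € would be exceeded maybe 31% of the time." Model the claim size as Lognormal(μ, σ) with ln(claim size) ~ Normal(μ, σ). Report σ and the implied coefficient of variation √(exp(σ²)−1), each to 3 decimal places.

If T ~ Lognormal(μ,σ) then ln T ~ Normal(μ,σ), so the p-quantile of ln T is μ + z_p·σ.
ln(36) = 3.584 and ln(230) = 5.438; z_{0.1} = -1.282, z_{0.69} = 0.4959.
σ = (5.438 − 3.584)/(0.4959 − (-1.282)) = 1.043.
μ = 3.584 − (-1.282)·1.043 = 4.921.
CV = √(exp(σ²)−1) = √(exp(1.0887)−1) = 1.404.

σ ≈ 1.043, CV ≈ 1.404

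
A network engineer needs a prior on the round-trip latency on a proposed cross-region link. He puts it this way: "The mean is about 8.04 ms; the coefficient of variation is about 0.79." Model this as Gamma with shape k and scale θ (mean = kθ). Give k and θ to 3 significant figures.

k ≈ 1.6, θ ≈ 5.02

For Gamma(k, scale θ): mean = kθ, variance = kθ², so CV = 1/√k.
CV = 0.79, hence k = 1/CV² = 1.6.
Then θ = mean/k = 8.04/1.6 = 5.02.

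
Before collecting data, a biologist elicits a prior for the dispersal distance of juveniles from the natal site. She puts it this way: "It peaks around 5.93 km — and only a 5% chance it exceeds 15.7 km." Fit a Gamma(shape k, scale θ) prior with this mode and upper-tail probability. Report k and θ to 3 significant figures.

k ≈ 3.84, θ ≈ 2.08

Gamma(k,θ) with k>1 has mode (k−1)θ, so θ = 5.93/(k−1).
Need P(X < 15.7) = 0.95 with θ tied to k this way. Start at k = 2, θ = 5.93: P(X<15.7) ≈ 0.742.
Too low — raise k to concentrate. Iterating converges to k ≈ 3.84.
Then θ = 5.93/(3.84−1) ≈ 2.08.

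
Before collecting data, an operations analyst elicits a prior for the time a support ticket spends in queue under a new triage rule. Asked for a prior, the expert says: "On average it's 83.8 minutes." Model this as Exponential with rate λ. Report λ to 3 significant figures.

Exponential mean = 1/λ, so λ = 1/83.8 = 0.0119.

λ ≈ 0.0119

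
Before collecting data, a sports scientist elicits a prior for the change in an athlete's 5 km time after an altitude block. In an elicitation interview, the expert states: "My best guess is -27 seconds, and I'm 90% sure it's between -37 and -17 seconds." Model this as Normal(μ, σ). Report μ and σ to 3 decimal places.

μ = -27.000, σ = 6.080

A symmetric 90% interval runs μ ± z·σ with z = 1.645.
Half-width = 10, so σ = 10/1.645 = 6.080.
μ is the stated best guess, -27.000.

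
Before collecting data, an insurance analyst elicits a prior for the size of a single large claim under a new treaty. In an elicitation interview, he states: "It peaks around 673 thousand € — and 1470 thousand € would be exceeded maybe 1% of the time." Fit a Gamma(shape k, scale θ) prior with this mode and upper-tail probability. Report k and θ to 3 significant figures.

k ≈ 8.91, θ ≈ 85.1

Gamma(k,θ) with k>1 has mode (k−1)θ, so θ = 673/(k−1).
Need P(X < 1470) = 0.99 with θ tied to k this way. Start at k = 2, θ = 673: P(X<1470) ≈ 0.642.
Too low — raise k to concentrate. Iterating converges to k ≈ 8.91.
Then θ = 673/(8.91−1) ≈ 85.1.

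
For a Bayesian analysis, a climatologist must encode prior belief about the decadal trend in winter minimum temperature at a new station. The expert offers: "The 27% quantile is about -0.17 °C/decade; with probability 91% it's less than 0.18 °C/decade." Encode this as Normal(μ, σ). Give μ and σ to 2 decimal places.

μ = -0.06, σ = 0.18

The p-quantile of Normal(μ,σ) is μ + z_p·σ, with z_{0.27} = -0.6128 and z_{0.91} = 1.341.
Eliminate σ: μ = (z₂·x₁ − z₁·x₂)/(z₂ − z₁) = (1.341·-0.17 − (-0.6128)·0.18)/1.954 = -0.06.
Then σ = (x₂ − x₁)/(z₂ − z₁) = (0.18 − -0.17)/1.954 = 0.18.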